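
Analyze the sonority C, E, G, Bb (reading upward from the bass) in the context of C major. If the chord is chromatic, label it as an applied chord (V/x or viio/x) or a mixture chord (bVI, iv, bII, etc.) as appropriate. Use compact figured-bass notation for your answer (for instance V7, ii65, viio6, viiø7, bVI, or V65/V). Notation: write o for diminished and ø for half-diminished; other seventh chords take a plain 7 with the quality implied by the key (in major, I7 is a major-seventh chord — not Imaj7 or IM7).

V7/IV

Stacked in thirds the chord is C-E-G-Bb: a dominant seventh chord on C.
C is not a diatonic chord root with this quality in C major, but it lies a perfect fifth above F (IV), so the chord functions as an applied dominant of IV.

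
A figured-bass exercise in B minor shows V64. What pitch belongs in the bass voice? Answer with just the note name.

V in B minor has root F#; the chord is F#-A#-C#.
The figure 64 means second inversion — the fifth is in the bass.

C#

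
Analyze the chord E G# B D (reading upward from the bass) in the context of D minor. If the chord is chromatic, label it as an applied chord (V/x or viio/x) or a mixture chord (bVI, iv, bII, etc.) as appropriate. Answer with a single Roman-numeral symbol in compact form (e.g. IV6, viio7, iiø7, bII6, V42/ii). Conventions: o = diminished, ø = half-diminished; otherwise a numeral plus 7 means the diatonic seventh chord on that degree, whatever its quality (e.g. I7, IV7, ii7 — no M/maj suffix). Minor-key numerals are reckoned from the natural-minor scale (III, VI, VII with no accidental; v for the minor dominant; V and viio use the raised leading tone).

The pitches E-G#-B-D form a dominant seventh chord rooted on E.
E is not a diatonic chord root with this quality in D minor, but it lies a perfect fifth above A (V), so the chord functions as an applied dominant of V.

V7/V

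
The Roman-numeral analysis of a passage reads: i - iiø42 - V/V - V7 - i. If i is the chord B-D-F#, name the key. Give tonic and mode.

i is given as B-D-F# — a minor triad with root B.
If B is scale degree 1 and the mode makes that degree carry a minor triad, the tonic is B and the mode is minor.

B minor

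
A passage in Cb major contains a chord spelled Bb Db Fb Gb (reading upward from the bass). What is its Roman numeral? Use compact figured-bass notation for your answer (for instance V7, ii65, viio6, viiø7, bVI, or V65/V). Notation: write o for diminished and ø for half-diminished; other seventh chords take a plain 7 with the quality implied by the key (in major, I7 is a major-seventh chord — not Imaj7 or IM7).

Stacked in thirds the chord is Gb-Bb-Db-Fb: a dominant seventh chord on Gb.
Gb is scale degree 5 in Cb major, and a dominant seventh chord on that degree is written V7.
With Bb in the bass the chord is in first inversion, so the figured bass is 65.

V65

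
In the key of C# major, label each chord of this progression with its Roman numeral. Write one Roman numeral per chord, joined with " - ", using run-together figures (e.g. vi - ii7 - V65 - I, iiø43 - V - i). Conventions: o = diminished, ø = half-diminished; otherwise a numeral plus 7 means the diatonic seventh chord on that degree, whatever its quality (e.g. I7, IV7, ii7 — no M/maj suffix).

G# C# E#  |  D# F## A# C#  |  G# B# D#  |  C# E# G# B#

I64 - V7/V - V - I7

G#-C#-E#: major triad on C# = scale degree 1 → I64.
D#-F##-A#-C# is the secondary dominant of V (dominant seventh chord on D#): V7/V.
G#-B#-D# has root G#, degree 5 in C# major, so V.
C#-E#-G#-B#: major seventh chord on C# = scale degree 1 → I7.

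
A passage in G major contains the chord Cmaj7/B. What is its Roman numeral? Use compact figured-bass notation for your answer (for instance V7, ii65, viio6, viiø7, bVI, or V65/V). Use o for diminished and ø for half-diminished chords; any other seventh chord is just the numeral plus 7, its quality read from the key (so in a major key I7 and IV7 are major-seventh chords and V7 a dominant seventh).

IV42

The pitches C-E-G-B form a major seventh chord rooted on C.
C is scale degree 4 in G major, and a major seventh chord on that degree is written IV7.
With B in the bass the chord is in third inversion, so the figured bass is 42.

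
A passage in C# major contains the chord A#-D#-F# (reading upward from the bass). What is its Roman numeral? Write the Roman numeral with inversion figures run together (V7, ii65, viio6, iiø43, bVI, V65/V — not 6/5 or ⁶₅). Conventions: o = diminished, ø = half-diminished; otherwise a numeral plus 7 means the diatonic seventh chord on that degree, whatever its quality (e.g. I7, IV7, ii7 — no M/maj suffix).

ii64

The pitches D#-F#-A# form a minor triad rooted on D#.
In C# major, D# is the supertonic; the diatonic minor triad there is ii.
With A# in the bass the chord is in second inversion, so the figured bass is 64.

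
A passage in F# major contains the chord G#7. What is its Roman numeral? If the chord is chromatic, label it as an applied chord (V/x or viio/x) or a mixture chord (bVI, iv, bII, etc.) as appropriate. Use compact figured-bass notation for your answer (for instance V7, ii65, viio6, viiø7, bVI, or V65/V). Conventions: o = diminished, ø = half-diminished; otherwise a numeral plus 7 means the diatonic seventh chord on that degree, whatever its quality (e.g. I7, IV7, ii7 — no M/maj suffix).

V7/V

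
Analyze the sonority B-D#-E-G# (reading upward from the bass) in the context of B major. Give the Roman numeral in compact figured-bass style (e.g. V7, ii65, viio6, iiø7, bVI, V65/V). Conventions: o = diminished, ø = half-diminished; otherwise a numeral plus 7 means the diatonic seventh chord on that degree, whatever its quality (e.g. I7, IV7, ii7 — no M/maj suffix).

IV43

The pitches E-G#-B-D# form a major seventh chord rooted on E.
In B major, E is the subdominant; the diatonic major seventh chord there is IV7.
With B in the bass the chord is in second inversion, so the figured bass is 43.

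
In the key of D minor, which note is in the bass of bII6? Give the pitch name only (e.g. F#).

G

bII in D minor has root Eb; the chord is Eb-G-Bb.
The figure 6 means first inversion — the third is in the bass.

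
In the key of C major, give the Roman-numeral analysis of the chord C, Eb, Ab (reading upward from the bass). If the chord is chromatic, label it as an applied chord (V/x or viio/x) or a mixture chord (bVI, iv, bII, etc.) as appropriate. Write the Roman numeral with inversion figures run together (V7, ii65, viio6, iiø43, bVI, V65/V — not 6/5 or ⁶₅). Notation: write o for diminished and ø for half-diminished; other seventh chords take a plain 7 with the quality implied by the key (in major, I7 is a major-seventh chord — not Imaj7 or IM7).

bVI6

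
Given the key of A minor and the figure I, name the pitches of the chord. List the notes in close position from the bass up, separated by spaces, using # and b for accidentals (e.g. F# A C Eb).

A C# E

I is the major tonic (Picardy third), borrowed from the parallel major. In A minor that root is A.
So the chord is A-C#-E.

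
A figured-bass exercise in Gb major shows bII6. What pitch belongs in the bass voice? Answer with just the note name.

Cb

bII in Gb major has root Abb; the chord is Abb-Cb-Ebb.
The figure 6 means first inversion — the third is in the bass.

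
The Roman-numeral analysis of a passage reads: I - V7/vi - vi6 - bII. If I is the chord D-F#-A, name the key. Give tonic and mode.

The anchor chord is a major triad on D, labeled I.
If D is scale degree 1 and the mode makes that degree carry a major triad, the tonic is D and the mode is major.

D major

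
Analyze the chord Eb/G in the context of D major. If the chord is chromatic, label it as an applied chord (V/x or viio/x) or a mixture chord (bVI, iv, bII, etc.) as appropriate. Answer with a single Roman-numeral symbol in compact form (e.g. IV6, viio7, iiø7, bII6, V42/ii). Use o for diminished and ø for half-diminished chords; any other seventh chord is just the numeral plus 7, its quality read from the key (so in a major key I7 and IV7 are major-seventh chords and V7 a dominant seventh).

bII6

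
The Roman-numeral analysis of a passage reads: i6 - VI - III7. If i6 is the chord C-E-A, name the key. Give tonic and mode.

The anchor chord is a minor triad on A, labeled i6.
If A is scale degree 1 and the mode makes that degree carry a minor triad, the tonic is A and the mode is minor.

A minor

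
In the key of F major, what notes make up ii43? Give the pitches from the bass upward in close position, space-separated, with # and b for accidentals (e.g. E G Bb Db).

D F G Bb

In F major, the second degree is G, and the diatonic chord built there is a minor seventh chord.
Stacking thirds from G gives G-Bb-D-F.
The figured bass 43 indicates second inversion, placing the fifth (D) in the bass: D-F-G-Bb.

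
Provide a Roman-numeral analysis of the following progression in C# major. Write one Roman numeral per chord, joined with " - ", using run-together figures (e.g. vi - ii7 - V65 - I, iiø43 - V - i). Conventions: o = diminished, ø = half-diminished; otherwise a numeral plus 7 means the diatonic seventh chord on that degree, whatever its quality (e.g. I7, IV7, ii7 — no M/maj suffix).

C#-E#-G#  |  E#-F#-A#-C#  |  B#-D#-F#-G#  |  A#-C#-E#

I - IV42 - V65 - vi

C#-E#-G#: major triad on C# = scale degree 1 → I.
E#-F#-A#-C#: root F# is the subdominant; major seventh chord there is IV42.
B#-D#-F#-G#: root G# is the dominant; dominant seventh chord there is V65.
A#-C#-E#: minor triad on A# = scale degree 6 → vi.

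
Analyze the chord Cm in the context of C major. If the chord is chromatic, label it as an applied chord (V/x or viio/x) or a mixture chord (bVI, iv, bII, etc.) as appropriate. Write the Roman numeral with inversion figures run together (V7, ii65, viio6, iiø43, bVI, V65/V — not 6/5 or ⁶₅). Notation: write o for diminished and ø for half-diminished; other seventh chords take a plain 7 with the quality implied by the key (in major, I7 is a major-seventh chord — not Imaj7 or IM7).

Stacked in thirds the chord is C-Eb-G: a minor triad on C.
C is the first degree of C major. This is the minor tonic, borrowed from the parallel minor.

i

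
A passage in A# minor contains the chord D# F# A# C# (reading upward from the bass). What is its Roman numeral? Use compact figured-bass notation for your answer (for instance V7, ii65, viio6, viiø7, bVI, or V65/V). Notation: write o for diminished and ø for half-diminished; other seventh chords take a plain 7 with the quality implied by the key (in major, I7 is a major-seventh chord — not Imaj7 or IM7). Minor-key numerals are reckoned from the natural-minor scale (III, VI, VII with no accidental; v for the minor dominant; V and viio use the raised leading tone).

iv7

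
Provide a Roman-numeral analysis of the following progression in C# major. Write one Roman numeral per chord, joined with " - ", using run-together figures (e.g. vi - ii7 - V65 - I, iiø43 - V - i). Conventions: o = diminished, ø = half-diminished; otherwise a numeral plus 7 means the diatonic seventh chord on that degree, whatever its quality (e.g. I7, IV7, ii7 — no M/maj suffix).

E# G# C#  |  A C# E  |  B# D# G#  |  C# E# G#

I6 - bVI - V6 - I

E#-G#-C#: root C# is the tonic; major triad there is I6.
A-C#-E: major triad on A — chromatic; bVI (borrowed from the parallel minor).
B#-D#-G# has root G#, degree 5 in C# major, so V6.
C#-E#-G# has root C#, degree 1 in C# major, so I.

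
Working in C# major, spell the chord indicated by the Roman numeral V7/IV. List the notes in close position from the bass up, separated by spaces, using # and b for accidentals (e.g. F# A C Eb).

C# E# G# B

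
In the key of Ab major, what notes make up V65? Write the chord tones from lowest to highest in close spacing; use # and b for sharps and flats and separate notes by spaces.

In Ab major, the fifth degree is Eb, and the diatonic chord built there is a dominant seventh chord.
Stacking thirds from Eb gives Eb-G-Bb-Db.
With the 65 figure the chord is in first inversion; from the bass G upward in close position it reads G-Bb-Db-Eb.

G Bb Db Eb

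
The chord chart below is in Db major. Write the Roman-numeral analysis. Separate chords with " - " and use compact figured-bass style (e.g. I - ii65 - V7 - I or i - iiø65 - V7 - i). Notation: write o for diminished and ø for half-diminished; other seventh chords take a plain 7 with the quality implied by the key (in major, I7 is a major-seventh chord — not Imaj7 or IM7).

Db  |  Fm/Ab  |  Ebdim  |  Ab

I - iii6 - iio - V

Db: major triad on Db = scale degree 1 → I.
Fm/Ab has root F, degree 3 in Db major, so iii6.
Ebdim: Eb with this quality isn't in the key; it's iio, borrowed from the parallel minor.
Ab: root Ab is the dominant; major triad there is V.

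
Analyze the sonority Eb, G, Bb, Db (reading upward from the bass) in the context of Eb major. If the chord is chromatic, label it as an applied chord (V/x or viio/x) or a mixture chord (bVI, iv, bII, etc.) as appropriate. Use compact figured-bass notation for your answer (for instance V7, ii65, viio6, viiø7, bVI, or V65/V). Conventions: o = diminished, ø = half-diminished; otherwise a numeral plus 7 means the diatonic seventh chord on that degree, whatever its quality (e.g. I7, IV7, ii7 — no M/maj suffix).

Stacked in thirds the chord is Eb-G-Bb-Db: a dominant seventh chord on Eb.
Eb is not a diatonic chord root with this quality in Eb major, but it lies a perfect fifth above Ab (IV), so the chord functions as an applied dominant of IV.

V7/IV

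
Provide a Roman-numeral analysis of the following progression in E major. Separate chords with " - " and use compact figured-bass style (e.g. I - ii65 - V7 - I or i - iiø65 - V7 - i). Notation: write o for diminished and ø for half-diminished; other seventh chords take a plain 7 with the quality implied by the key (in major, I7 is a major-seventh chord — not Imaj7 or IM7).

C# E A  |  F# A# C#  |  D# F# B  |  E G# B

IV6 - V/V - V6 - I

C#-E-A: major triad on A = scale degree 4 → IV6.
F#-A#-C# is the secondary dominant of V (major triad on F#): V/V.
D#-F#-B: root B is the dominant; major triad there is V6.
E-G#-B: root E is the tonic; major triad there is I.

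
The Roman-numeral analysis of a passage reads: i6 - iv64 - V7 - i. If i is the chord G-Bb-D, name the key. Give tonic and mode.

G minor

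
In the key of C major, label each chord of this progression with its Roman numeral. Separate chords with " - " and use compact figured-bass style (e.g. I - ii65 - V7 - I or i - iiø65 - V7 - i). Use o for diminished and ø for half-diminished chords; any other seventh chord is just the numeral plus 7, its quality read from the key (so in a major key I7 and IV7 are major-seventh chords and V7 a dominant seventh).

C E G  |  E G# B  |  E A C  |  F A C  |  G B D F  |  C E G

C-E-G has root C, degree 1 in C major, so I.
E-G#-B is the secondary dominant of vi (major triad on E): V/vi.
E-A-C: root A is the submediant; minor triad there is vi64.
F-A-C has root F, degree 4 in C major, so IV.
G-B-D-F: dominant seventh chord on G = scale degree 5 → V7.
C-E-G has root C, degree 1 in C major, so I.

I - V/vi - vi64 - IV - V7 - I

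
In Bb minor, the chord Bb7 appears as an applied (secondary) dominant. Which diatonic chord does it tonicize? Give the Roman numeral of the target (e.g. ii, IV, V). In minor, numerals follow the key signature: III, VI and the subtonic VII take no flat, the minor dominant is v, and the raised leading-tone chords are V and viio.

The chord is a dominant seventh chord on Bb.
A dominant resolves down a perfect fifth: Bb → Eb. In Bb minor, Eb is scale degree 4, i.e. iv.

iv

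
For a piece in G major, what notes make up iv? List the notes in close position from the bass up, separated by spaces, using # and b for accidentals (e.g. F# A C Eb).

C Eb G

iv is the minor subdominant, borrowed from the parallel minor. In G major that root is C.
So the chord is C-Eb-G, a minor triad.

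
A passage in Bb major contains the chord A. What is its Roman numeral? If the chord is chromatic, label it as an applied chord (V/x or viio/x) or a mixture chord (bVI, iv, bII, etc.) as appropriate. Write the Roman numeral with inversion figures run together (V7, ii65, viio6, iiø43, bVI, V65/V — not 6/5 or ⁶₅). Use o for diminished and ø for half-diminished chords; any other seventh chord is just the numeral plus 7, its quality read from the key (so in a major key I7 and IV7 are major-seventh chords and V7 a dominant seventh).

V/iii

The pitches A-C#-E form a major triad rooted on A.
A is not a diatonic chord root with this quality in Bb major, but it lies a perfect fifth above D (iii), so the chord functions as an applied dominant of iii.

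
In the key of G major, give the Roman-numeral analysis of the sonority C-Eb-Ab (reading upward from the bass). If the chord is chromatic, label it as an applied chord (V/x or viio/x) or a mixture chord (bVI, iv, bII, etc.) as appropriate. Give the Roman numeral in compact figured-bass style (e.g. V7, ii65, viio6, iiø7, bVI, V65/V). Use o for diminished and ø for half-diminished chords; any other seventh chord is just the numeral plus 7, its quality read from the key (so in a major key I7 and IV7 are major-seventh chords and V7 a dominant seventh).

bII6

The pitches Ab-C-Eb form a major triad rooted on Ab.
Ab is the lowered second degree of G major (diatonic 2 would be A). This is the Neapolitan sixth — a major triad on the lowered second degree, here in its customary first inversion.
With C in the bass the chord is in first inversion, so the figured bass is 6.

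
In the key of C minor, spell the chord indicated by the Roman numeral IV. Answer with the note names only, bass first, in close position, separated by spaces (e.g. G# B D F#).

F A C

Scale degree 4 in C minor is F; here the chord built on it is altered to a major triad. IV is the major subdominant, borrowed from the parallel major.
So the chord is F-A-C.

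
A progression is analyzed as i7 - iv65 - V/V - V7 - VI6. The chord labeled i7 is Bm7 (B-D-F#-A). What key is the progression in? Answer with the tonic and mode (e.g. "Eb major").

B minor

The anchor chord is a minor seventh chord on B, labeled i7.
If B is scale degree 1 and the mode makes that degree carry a minor seventh chord, the tonic is B and the mode is minor.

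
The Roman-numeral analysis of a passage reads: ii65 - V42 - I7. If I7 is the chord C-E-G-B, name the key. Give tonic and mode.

C major

I7 is given as C-E-G-B — a major seventh chord with root C.
If C is scale degree 1 and the mode makes that degree carry a major seventh chord, the tonic is C and the mode is major.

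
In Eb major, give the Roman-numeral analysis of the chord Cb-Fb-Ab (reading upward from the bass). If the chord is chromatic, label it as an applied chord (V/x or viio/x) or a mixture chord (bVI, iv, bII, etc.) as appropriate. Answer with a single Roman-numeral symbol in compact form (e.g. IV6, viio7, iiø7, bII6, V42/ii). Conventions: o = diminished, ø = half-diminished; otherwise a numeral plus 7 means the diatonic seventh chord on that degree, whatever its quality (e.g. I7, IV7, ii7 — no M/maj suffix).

bII64

Stacked in thirds the chord is Fb-Ab-Cb: a major triad on Fb.
Fb is the lowered second degree of Eb major (diatonic 2 would be F). This is the Neapolitan chord — a major triad on the lowered second degree.
With Cb in the bass the chord is in second inversion, so the figured bass is 64.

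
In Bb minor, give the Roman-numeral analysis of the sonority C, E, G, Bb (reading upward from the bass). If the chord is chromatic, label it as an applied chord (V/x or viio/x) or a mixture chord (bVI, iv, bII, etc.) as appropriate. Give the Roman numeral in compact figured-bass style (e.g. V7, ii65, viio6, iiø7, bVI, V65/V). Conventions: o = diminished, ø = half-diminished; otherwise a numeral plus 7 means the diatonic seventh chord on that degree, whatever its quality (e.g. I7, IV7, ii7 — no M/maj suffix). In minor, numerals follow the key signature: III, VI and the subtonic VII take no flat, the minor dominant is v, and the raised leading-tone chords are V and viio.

The pitches C-E-G-Bb form a dominant seventh chord rooted on C.
C is not a diatonic chord root with this quality in Bb minor, but it lies a perfect fifth above F (V), so the chord functions as an applied dominant of V.

V7/V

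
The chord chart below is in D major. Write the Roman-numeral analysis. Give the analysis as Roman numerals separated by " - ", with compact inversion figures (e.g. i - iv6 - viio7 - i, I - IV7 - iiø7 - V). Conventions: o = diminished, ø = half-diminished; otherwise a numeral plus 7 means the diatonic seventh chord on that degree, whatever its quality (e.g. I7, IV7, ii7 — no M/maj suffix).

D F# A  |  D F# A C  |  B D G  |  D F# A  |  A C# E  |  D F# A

I - V7/IV - IV6 - I - V - I

D-F#-A: major triad on D = scale degree 1 → I.
D-F#-A-C: a dominant seventh chord on D, the applied dominant of IV → V7/IV.
B-D-G: major triad on G = scale degree 4 → IV6.
D-F#-A: root D is the tonic; major triad there is I.
A-C#-E has root A, degree 5 in D major, so V.
D-F#-A has root D, degree 1 in D major, so I.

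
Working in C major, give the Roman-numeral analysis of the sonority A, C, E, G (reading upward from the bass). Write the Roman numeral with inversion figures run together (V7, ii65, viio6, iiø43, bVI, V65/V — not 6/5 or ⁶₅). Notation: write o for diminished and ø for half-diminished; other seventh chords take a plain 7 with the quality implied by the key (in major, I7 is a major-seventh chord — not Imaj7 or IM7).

vi7

Stacked in thirds the chord is A-C-E-G: a minor seventh chord on A.
In C major, A is the submediant; the diatonic minor seventh chord there is vi7.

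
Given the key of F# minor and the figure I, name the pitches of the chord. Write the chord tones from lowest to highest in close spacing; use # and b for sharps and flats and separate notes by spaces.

Scale degree 1 in F# minor is F#; here the chord built on it is altered to a major triad. I is the major tonic (Picardy third), borrowed from the parallel major.
So the chord is F#-A#-C#, a major triad.

F# A# C#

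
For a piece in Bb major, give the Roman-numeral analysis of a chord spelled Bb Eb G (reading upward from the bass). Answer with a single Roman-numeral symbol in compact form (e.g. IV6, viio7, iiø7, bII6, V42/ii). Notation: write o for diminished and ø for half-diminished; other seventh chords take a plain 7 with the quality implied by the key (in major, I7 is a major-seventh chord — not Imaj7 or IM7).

The pitches Eb-G-Bb form a major triad rooted on Eb.
In Bb major, Eb is the subdominant; the diatonic major triad there is IV.
With Bb in the bass the chord is in second inversion, so the figured bass is 64.

IV64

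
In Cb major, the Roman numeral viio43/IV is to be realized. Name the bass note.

The applied chord viio43/IV is rooted on Eb: Eb-Gb-Bbb-Dbb.
The figure 43 means second inversion — the fifth is in the bass.

Bbb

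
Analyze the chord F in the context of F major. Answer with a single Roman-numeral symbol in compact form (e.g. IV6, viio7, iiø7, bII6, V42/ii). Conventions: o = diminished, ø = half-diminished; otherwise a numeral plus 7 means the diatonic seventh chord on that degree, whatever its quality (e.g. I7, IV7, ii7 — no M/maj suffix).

I

The pitches F-A-C form a major triad rooted on F.
F is scale degree 1 in F major, and a major triad on that degree is written I.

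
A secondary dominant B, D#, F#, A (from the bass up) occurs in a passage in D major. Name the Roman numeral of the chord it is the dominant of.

The chord is a dominant seventh chord on B.
A dominant resolves down a perfect fifth: B → E. In D major, E is scale degree 2, i.e. ii.

ii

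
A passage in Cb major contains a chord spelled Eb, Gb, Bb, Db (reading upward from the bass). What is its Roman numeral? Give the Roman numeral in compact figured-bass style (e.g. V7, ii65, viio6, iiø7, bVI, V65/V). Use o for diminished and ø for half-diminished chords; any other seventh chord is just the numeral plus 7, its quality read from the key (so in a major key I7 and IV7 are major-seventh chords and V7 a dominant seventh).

iii7

The pitches Eb-Gb-Bb-Db form a minor seventh chord rooted on Eb.
In Cb major, Eb is the mediant; the diatonic minor seventh chord there is iii7.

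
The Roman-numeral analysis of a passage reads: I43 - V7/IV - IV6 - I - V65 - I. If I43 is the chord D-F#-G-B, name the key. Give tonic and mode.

The chord Gmaj7/D is a major seventh chord rooted on G; its label is I43.
If G is scale degree 1 and the mode makes that degree carry a major seventh chord, the tonic is G and the mode is major.

G major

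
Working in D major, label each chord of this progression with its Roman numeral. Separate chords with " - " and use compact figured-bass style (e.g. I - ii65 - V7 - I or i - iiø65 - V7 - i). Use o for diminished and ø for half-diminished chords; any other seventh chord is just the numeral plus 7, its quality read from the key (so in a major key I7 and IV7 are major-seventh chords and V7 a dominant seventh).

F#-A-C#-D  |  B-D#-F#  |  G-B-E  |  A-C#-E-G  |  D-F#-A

F#-A-C#-D: major seventh chord on D = scale degree 1 → I65.
B-D#-F#: chromatic; B is V of ii, so V/ii.
G-B-E has root E, degree 2 in D major, so ii6.
A-C#-E-G: root A is the dominant; dominant seventh chord there is V7.
D-F#-A: root D is the tonic; major triad there is I.

I65 - V/ii - ii6 - V7 - I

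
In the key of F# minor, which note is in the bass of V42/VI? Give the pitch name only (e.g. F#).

G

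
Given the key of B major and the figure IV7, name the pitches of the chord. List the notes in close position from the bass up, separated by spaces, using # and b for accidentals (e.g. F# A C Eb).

E G# B D#

The numeral's case and figure indicate a major seventh chord. In B major its root, scale degree 4, is E.
That chord is spelled E-G#-B-D#.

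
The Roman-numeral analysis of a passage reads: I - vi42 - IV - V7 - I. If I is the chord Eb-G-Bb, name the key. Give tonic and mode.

Eb major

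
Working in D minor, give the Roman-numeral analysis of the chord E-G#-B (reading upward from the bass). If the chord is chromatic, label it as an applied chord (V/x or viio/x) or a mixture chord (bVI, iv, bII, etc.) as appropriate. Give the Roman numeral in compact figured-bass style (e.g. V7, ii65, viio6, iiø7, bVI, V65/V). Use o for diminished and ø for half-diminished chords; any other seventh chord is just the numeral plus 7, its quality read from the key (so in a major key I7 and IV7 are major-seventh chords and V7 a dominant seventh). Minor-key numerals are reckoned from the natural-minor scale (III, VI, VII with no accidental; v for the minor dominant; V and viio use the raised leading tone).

V/V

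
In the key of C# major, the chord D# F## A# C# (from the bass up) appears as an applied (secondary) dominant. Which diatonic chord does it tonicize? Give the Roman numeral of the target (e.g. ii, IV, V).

The chord is a dominant seventh chord on D#.
A dominant resolves down a perfect fifth: D# → G#. In C# major, G# is scale degree 5, i.e. V.

V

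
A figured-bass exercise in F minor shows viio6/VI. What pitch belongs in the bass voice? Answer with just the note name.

Eb

The applied chord viio6/VI is rooted on C: C-Eb-Gb.
The figure 6 means first inversion — the third is in the bass.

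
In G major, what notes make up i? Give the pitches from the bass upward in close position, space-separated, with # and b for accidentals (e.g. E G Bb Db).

i is the minor tonic, borrowed from the parallel minor. In G major that root is G.
So the chord is G-Bb-D, a minor triad.

G Bb D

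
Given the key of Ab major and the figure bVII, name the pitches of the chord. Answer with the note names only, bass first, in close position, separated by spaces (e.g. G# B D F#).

Scale degree 7 in Ab major is G; lowering it a half step gives Gb. bVII is a major triad on the lowered seventh degree (the subtonic), borrowed from the parallel minor.
So the chord is Gb-Bb-Db.

Gb Bb Db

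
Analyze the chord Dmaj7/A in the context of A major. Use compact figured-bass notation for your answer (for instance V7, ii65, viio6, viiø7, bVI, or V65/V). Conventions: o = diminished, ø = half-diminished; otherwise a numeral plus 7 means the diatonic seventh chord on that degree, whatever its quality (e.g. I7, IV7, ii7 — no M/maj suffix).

IV43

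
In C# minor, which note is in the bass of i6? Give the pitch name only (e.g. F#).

E

i in C# minor has root C#; the chord is C#-E-G#.
The figure 6 means first inversion — the third is in the bass.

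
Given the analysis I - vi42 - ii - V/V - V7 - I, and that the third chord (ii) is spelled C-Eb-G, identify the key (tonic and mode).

ii is given as C-Eb-G — a minor triad with root C.
If C is scale degree 2 and the mode makes that degree carry a minor triad, the tonic is Bb and the mode is major.

Bb major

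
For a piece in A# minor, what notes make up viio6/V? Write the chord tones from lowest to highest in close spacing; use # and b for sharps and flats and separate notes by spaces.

The slash marks an applied leading-tone chord: viio of V. In A# minor, V is E#, so the leading tone to it is D##, a half step below.
Building a diminished triad on D## gives D##-F##-A#.
The figured bass 6 indicates first inversion, placing the third (F##) in the bass: F##-A#-D##.

F## A# D##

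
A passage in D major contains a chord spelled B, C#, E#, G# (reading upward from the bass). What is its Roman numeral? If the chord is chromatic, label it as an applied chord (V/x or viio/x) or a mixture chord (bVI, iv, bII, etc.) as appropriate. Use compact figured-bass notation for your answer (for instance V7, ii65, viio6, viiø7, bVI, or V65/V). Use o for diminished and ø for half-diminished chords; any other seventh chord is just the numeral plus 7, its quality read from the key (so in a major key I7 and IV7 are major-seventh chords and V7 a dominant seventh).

V42/iii

Stacked in thirds the chord is C#-E#-G#-B: a dominant seventh chord on C#.
C# is not a diatonic chord root with this quality in D major, but it lies a perfect fifth above F# (iii), so the chord functions as an applied dominant of iii.
With B in the bass the chord is in third inversion, so the figured bass is 42.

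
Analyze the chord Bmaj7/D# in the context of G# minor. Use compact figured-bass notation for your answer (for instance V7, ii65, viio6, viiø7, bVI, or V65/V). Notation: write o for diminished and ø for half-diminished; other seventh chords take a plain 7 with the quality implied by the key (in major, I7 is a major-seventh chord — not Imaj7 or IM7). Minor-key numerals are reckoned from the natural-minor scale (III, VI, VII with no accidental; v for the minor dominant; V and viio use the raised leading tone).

The pitches B-D#-F#-A# form a major seventh chord rooted on B.
B is scale degree 3 in G# minor, and a major seventh chord on that degree is written III7.
With D# in the bass the chord is in first inversion, so the figured bass is 65.

III65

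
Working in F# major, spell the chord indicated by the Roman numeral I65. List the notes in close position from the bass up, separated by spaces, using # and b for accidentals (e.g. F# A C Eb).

The numeral's case and figure indicate a major seventh chord. In F# major its root, the tonic, is F#.
That chord is spelled F#-A#-C#-E#.
With the 65 figure the chord is in first inversion; from the bass A# upward in close position it reads A#-C#-E#-F#.

A# C# E# F#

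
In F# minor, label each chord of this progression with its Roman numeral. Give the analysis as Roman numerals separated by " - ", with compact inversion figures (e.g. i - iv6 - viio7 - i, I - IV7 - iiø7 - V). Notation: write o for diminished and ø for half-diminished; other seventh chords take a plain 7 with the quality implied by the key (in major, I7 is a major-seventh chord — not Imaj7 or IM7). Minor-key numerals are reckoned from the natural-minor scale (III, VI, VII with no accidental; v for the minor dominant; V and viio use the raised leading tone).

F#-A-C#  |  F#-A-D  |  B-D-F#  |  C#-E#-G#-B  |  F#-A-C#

i - VI6 - iv - V7 - i

F#-A-C#: root F# is the tonic; minor triad there is i.
F#-A-D: root D is the submediant; major triad there is VI6.
B-D-F#: root B is the subdominant; minor triad there is iv.
C#-E#-G#-B: root C# is the dominant; dominant seventh chord there is V7.
F#-A-C# has root F#, degree 1 in F# minor, so i.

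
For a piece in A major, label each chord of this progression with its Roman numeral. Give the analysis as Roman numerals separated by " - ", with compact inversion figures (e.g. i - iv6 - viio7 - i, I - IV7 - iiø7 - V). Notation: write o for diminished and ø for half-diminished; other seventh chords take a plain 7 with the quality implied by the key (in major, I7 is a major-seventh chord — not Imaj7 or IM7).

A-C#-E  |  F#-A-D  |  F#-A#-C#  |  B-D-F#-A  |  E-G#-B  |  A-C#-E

A-C#-E: root A is the tonic; major triad there is I.
F#-A-D has root D, degree 4 in A major, so IV6.
F#-A#-C# is the secondary dominant of ii (major triad on F#): V/ii.
B-D-F#-A has root B, degree 2 in A major, so ii7.
E-G#-B: root E is the dominant; major triad there is V.
A-C#-E: major triad on A = scale degree 1 → I.

I - IV6 - V/ii - ii7 - V - I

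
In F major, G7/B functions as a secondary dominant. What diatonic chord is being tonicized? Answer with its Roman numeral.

The chord is a dominant seventh chord on G.
A dominant resolves down a perfect fifth: G → C. In F major, C is scale degree 5, i.e. V.

V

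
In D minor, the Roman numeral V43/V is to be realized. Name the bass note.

B

The applied chord V43/V is rooted on E: E-G#-B-D.
The figure 43 means second inversion — the fifth is in the bass.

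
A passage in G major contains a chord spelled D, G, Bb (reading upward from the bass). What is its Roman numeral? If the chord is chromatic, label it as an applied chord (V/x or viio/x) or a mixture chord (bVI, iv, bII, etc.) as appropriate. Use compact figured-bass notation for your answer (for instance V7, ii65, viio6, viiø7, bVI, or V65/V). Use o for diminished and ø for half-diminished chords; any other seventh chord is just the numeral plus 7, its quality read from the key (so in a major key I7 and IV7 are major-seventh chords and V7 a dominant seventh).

The pitches G-Bb-D form a minor triad rooted on G.
G is the first degree of G major. This is the minor tonic, borrowed from the parallel minor.
With D in the bass the chord is in second inversion, so the figured bass is 64.

i64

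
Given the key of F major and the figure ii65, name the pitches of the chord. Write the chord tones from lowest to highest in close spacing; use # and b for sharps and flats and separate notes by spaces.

The numeral's case and figure indicate a minor seventh chord. In F major its root, the second degree, is G.
That chord is spelled G-Bb-D-F.
With the 65 figure the chord is in first inversion; from the bass Bb upward in close position it reads Bb-D-F-G.

Bb D F G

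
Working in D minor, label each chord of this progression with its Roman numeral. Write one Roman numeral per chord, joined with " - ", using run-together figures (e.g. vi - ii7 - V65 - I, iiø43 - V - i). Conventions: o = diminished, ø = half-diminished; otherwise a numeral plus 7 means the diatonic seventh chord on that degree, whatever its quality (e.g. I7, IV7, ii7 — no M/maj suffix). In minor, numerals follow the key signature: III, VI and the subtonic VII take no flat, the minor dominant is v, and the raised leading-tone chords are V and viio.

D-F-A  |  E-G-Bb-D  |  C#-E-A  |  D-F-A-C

D-F-A: root D is the tonic; minor triad there is i.
E-G-Bb-D: root E is the supertonic; half-diminished seventh chord there is iiø7.
C#-E-A: major triad on A = scale degree 5 → V6.
D-F-A-C has root D, degree 1 in D minor, so i7.

i - iiø7 - V6 - i7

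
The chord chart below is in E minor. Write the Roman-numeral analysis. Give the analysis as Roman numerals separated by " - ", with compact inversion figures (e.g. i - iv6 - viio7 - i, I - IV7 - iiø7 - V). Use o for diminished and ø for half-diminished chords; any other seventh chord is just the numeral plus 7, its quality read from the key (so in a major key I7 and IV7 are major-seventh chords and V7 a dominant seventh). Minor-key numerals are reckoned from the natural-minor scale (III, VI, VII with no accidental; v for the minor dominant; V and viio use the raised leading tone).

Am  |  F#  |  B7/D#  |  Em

Am: root A is the subdominant; minor triad there is iv.
F#: a major triad on F#, the applied dominant of V → V/V.
B7/D#: root B is the dominant; dominant seventh chord there is V65.
Em has root E, degree 1 in E minor, so i.

iv - V/V - V65 - i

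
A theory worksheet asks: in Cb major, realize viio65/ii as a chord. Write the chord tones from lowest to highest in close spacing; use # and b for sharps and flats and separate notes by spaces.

Eb Gb Bbb C

viio65/ii is a secondary leading-tone chord. The target ii is Db in Cb major; the applied chord is rooted a semitone below, on C.
Building a fully diminished seventh chord on C gives C-Eb-Gb-Bbb.
The figured bass 65 indicates first inversion, placing the third (Eb) in the bass: Eb-Gb-Bbb-C.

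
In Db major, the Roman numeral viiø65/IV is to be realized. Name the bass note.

The applied chord viiø65/IV is rooted on F: F-Ab-Cb-Eb.
The figure 65 means first inversion — the third is in the bass.

Ab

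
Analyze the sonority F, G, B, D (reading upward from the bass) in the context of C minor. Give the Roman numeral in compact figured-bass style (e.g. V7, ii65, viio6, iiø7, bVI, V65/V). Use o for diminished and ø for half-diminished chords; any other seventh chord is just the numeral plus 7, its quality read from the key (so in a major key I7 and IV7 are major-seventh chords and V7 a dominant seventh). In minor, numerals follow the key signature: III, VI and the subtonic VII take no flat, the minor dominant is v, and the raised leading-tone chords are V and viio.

The pitches G-B-D-F form a dominant seventh chord rooted on G.
In C minor, G is the dominant; the diatonic dominant seventh chord there is V7.
With F in the bass the chord is in third inversion, so the figured bass is 42.

V42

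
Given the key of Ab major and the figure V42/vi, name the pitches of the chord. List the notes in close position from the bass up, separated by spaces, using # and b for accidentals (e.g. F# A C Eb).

Bb C E G

V42/vi is a secondary dominant — the dominant seventh of vi. vi in Ab major is F, so the applied chord's root is C, a perfect fifth above.
Building a dominant seventh chord on C gives C-E-G-Bb.
With the 42 figure the chord is in third inversion; from the bass Bb upward in close position it reads Bb-C-E-G.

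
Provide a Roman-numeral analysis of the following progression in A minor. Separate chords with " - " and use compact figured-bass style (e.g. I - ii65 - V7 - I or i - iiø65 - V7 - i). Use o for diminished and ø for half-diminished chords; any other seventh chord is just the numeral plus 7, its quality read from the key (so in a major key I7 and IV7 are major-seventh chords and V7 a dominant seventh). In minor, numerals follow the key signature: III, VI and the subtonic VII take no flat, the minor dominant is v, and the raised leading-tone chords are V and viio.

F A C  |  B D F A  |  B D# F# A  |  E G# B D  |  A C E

VI - iiø7 - V7/V - V7 - i

F-A-C has root F, degree 6 in A minor, so VI.
B-D-F-A has root B, degree 2 in A minor, so iiø7.
B-D#-F#-A is the secondary dominant of V (dominant seventh chord on B): V7/V.
E-G#-B-D has root E, degree 5 in A minor, so V7.
A-C-E: minor triad on A = scale degree 1 → i.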